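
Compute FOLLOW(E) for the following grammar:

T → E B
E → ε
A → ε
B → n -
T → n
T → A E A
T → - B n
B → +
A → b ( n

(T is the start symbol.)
In T → E B: E is followed by B, add FIRST(B) \ {ε} = { '+', 'n' }
In T → A E A: E is followed by A, add FIRST(A) \ {ε} = { 'b' }
  A is nullable, so also add FOLLOW(T)

The FOLLOW sets referred to above (computed the same way, to a fixed point):
  FOLLOW(T) = { $ }

Taking the union: FOLLOW(E) = { $, '+', 'b', 'n' }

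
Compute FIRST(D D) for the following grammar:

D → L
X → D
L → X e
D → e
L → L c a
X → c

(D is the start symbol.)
FIRST sets of the non-terminals involved (from the grammar, by fixed-point iteration):
  FIRST(D) = { 'c', 'e' }

To compute FIRST(D D), process the symbols left to right:
Symbol D is a non-terminal. Add FIRST(D) \ {ε} = { 'c', 'e' }
D is not nullable (ε ∉ FIRST(D)), so stop here.
FIRST(D D) = { 'c', 'e' }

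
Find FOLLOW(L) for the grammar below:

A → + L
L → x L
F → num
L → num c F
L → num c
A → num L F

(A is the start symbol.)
{ $, 'num' }

To compute FOLLOW(L), find every occurrence of L on a right-hand side N → α L β: add FIRST(β) \ {ε}, and if β is empty or nullable also add FOLLOW(N). Iterate to a fixed point.

In A → + L: L is at the end, add FOLLOW(A)
In L → x L: L is at the end; this adds FOLLOW(L) to itself — nothing new
In A → num L F: L is followed by F, add FIRST(F) \ {ε} = { 'num' }

The FOLLOW sets referred to above (computed the same way, to a fixed point):
  FOLLOW(A) = { $ }

Taking the union: FOLLOW(L) = { $, 'num' }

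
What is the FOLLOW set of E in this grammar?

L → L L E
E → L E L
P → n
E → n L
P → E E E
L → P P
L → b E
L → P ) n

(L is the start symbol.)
{ $, ')', 'b', 'n' }

In L → L L E: E is at the end, add FOLLOW(L)
In E → L E L: E is followed by L, add FIRST(L) \ {ε} = { 'b', 'n' }
In P → E E E: E is followed by E E, add FIRST(E E) \ {ε} = { 'b', 'n' }
In P → E E E: E is followed by E, add FIRST(E) \ {ε} = { 'b', 'n' }
In P → E E E: E is at the end, add FOLLOW(P)
In L → b E: E is at the end, add FOLLOW(L)

The FOLLOW sets referred to above (computed the same way, to a fixed point):
  FOLLOW(L) = { $, ')', 'b', 'n' }
  FOLLOW(P) = { $, ')', 'b', 'n' }

Taking the union: FOLLOW(E) = { $, ')', 'b', 'n' }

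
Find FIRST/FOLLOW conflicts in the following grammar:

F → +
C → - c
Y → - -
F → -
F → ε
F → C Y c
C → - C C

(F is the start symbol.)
A FIRST/FOLLOW conflict occurs when a non-terminal N has a nullable alternative N → β (β ⇒* ε) and another alternative N → α with FIRST(α) ∩ FOLLOW(N) ≠ ∅: on such a lookahead the parser cannot decide between expanding α and letting N vanish via β.

Nullable non-terminals: F.
FIRST sets used below: FIRST(C) = { '-' }

F: nullable alternative(s) F → ε; FOLLOW(F) = { $ }
  F → +: FIRST \ {ε} = { '+' } — disjoint from FOLLOW(F)
  F → -: FIRST \ {ε} = { '-' } — disjoint from FOLLOW(F)
  F → ε: FIRST \ {ε} = { } — this is the only nullable alternative, skip
  F → C Y c: FIRST \ {ε} = { '-' } — disjoint from FOLLOW(F)

C, Y have no nullable alternative, so no FIRST/FOLLOW check is needed there.

No FIRST/FOLLOW conflicts found.

Answer: No FIRST/FOLLOW conflicts.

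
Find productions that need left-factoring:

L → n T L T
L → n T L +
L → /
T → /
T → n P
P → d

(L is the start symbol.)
Left-factoring is needed when two productions for the same non-terminal
share a common prefix on the right-hand side.

Productions for L:
  L → n T L T
  L → n T L +
  L → /
Productions for T:
  T → /
  T → n P

Found common prefix 'n T L' in productions for L

Answer: Yes, L has productions with common prefix 'n T L'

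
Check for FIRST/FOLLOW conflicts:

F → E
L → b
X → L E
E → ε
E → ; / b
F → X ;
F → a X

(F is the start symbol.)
A FIRST/FOLLOW conflict occurs when a non-terminal N has a nullable alternative N → β (β ⇒* ε) and another alternative N → α with FIRST(α) ∩ FOLLOW(N) ≠ ∅: on such a lookahead the parser cannot decide between expanding α and letting N vanish via β.

Nullable non-terminals: E, F.
FIRST sets used below: FIRST(E) = { ';', ε }, FIRST(X) = { 'b' }

E: nullable alternative(s) E → ε; FOLLOW(E) = { $, ';' }
  E → ε: FIRST \ {ε} = { } — this is the only nullable alternative, skip
  E → ; / b: FIRST \ {ε} = { ';' } — overlaps FOLLOW(E) on { ';' }: CONFLICT

F: nullable alternative(s) F → E; FOLLOW(F) = { $ }
  F → E: FIRST \ {ε} = { ';' } — this is the only nullable alternative, skip
  F → X ;: FIRST \ {ε} = { 'b' } — disjoint from FOLLOW(F)
  F → a X: FIRST \ {ε} = { 'a' } — disjoint from FOLLOW(F)

L, X have no nullable alternative, so no FIRST/FOLLOW check is needed there.

So the grammar has 1 FIRST/FOLLOW conflict (marked CONFLICT above).

Answer: Yes. E → ';' '/' b with FOLLOW(E) on { ';' }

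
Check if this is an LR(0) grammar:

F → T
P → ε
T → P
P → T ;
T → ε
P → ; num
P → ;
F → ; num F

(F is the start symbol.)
No. Shift-reduce conflict between [P → .] and [F → . ; num F]

A grammar is LR(0) if no state in the canonical LR(0) collection has:
  - both a shift item (dot before a terminal) and a complete item (shift-reduce conflict), or
  - two or more complete items (reduce-reduce conflict; the accept item [F' → F .] counts as a complete item here).

Augment with F' → F and build the canonical LR(0) collection (I0 = CLOSURE({[F' → . F]}), then GOTO on every symbol after a dot until no new states appear). It has 8 states:
  I0: { [F → . ; num F], [F → . T], [F' → . F], [P → . ; num], [P → . ;], [P → . T ;], [P → .], [T → . P], [T → .] }  — shift, 2 reduces
  I1: { [F → ; . num F], [P → ; . num], [P → ; .] }  — shift, reduce
  I2: { [F' → F .] }  — accept
  I3: { [T → P .] }  — reduce
  I4: { [F → T .], [P → T . ;] }  — shift, reduce
  I5: { [P → T ; .] }  — reduce
  I6: { [F → . ; num F], [F → . T], [F → ; num . F], [P → . ; num], [P → . ;], [P → . T ;], [P → .], [P → ; num .], [T → . P], [T → .] }  — shift, 3 reduces
  I7: { [F → ; num F .] }  — reduce

Conflict in state I0:
  Shift-reduce conflict between [P → .] and [F → . ; num F]
So the grammar is NOT LR(0).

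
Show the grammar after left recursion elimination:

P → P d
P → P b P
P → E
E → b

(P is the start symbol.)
P is directly left-recursive. The standard transformation for
  A → A α₁ | ... | A α_m | β₁ | ... | β_n
is
  A  → β₁ A' | ... | β_n A'
  A' → α₁ A' | ... | α_m A' | ε

P → E becomes P → E P'
P → P d becomes P' → d P'
P → P b P becomes P' → b P P'
Add P' → ε

Productions for other non-terminals are unchanged:
  E → b

Resulting grammar:
P → E P'
P' → d P'
P' → b P P'
P' → ε
E → b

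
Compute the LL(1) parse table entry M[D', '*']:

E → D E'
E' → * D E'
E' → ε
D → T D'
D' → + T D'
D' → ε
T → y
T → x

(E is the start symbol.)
D' → ε

To find M[D', '*'], we find productions for D' where '*' is in the predict set (PREDICT(N → α) = (FIRST(α) \ {ε}) ∪ (FOLLOW(N) if α ⇒* ε)).

Relevant sets:
  FOLLOW(D') = { $, '*' }

D' → + T D': PREDICT = { '+' }
D' → ε: PREDICT = { $, '*' }
  '*' is in predict set, so this production goes in M[D', '*']

M[D', '*'] = D' → ε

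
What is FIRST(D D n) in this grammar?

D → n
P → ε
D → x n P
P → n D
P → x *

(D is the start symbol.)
{ 'n', 'x' }

FIRST sets of the non-terminals involved (from the grammar, by fixed-point iteration):
  FIRST(D) = { 'n', 'x' }

To compute FIRST(D D n), process the symbols left to right:
Symbol D is a non-terminal. Add FIRST(D) \ {ε} = { 'n', 'x' }
D is not nullable (ε ∉ FIRST(D)), so stop here.
FIRST(D D n) = { 'n', 'x' }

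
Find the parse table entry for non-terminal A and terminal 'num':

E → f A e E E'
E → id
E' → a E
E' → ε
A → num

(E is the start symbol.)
A → num

To find M[A, 'num'], we find productions for A where 'num' is in the predict set (PREDICT(N → α) = (FIRST(α) \ {ε}) ∪ (FOLLOW(N) if α ⇒* ε)).

A → num: PREDICT = { 'num' }
  'num' is in predict set, so this production goes in M[A, 'num']

M[A, 'num'] = A → num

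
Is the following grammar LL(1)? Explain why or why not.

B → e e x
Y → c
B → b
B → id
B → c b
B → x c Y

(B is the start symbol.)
Yes, the grammar is LL(1).

For B:
  PREDICT(B → e e x) = { 'e' }
  PREDICT(B → b) = { 'b' }
  PREDICT(B → id) = { 'id' }
  PREDICT(B → c b) = { 'c' }
  PREDICT(B → x c Y) = { 'x' }
Y has a single production, so nothing to check there.

All predict sets are disjoint. The grammar IS LL(1).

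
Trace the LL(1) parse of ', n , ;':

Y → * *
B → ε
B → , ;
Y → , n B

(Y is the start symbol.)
LL(1) parsing maintains a stack (initially the start symbol over $) and the input. At each step: if the stack top is a terminal, match it against the current input token; if it is a non-terminal N, replace it with the RHS of M[N, lookahead] (the unique production whose predict set contains the lookahead).

Stack is shown with the top on the left.

Stack    Input      Action
--------------------------
Y $      , n , ; $  output Y → , n B
, n B $  , n , ; $  match ','
n B $    n , ; $    match 'n'
B $      , ; $      output B → , ;
, ; $    , ; $      match ','
; $      ; $        match ';'
$        $          accept

The string is accepted.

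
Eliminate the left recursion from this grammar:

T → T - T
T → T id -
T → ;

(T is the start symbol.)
T is directly left-recursive. The standard transformation for
  A → A α₁ | ... | A α_m | β₁ | ... | β_n
is
  A  → β₁ A' | ... | β_n A'
  A' → α₁ A' | ... | α_m A' | ε

T → ; becomes T → ; T'
T → T - T becomes T' → - T T'
T → T id - becomes T' → id - T'
Add T' → ε

Resulting grammar:
T → ; T'
T' → - T T'
T' → id - T'
T' → ε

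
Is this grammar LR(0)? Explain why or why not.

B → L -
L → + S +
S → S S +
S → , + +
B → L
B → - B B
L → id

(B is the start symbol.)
No. Shift-reduce conflict between [B → L .] and [B → L . -]

A grammar is LR(0) if no state in the canonical LR(0) collection has:
  - both a shift item (dot before a terminal) and a complete item (shift-reduce conflict), or
  - two or more complete items (reduce-reduce conflict; the accept item [B' → B .] counts as a complete item here).

Augment with B' → B and build the canonical LR(0) collection (I0 = CLOSURE({[B' → . B]}), then GOTO on every symbol after a dot until no new states appear). It has 16 states:
  I0: { [B → . - B B], [B → . L -], [B → . L], [B' → . B], [L → . + S +], [L → . id] }  — shift
  I1: { [L → + . S +], [S → . , + +], [S → . S S +] }  — shift
  I2: { [B → - . B B], [B → . - B B], [B → . L -], [B → . L], [L → . + S +], [L → . id] }  — shift
  I3: { [B' → B .] }  — accept
  I4: { [B → L . -], [B → L .] }  — shift, reduce
  I5: { [L → id .] }  — reduce
  I6: { [B → L - .] }  — reduce
  I7: { [B → - B . B], [B → . - B B], [B → . L -], [B → . L], [L → . + S +], [L → . id] }  — shift
  I8: { [B → - B B .] }  — reduce
  I9: { [S → , . + +] }  — shift
  I10: { [L → + S . +], [S → . , + +], [S → . S S +], [S → S . S +] }  — shift
  I11: { [L → + S + .] }  — reduce
  I12: { [S → . , + +], [S → . S S +], [S → S . S +], [S → S S . +] }  — shift
  I13: { [S → S S + .] }  — reduce
  I14: { [S → , + . +] }  — shift
  I15: { [S → , + + .] }  — reduce

Conflict in state I4:
  Shift-reduce conflict between [B → L .] and [B → L . -]
So the grammar is NOT LR(0).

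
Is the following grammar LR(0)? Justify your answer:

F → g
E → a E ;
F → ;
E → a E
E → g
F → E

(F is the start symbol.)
A grammar is LR(0) if no state in the canonical LR(0) collection has:
  - both a shift item (dot before a terminal) and a complete item (shift-reduce conflict), or
  - two or more complete items (reduce-reduce conflict; the accept item [F' → F .] counts as a complete item here).

Augment with F' → F and build the canonical LR(0) collection (I0 = CLOSURE({[F' → . F]}), then GOTO on every symbol after a dot until no new states appear). It has 9 states:
  I0: { [E → . a E ;], [E → . a E], [E → . g], [F → . ;], [F → . E], [F → . g], [F' → . F] }  — shift
  I1: { [F → ; .] }  — reduce
  I2: { [F → E .] }  — reduce
  I3: { [F' → F .] }  — accept
  I4: { [E → . a E ;], [E → . a E], [E → . g], [E → a . E ;], [E → a . E] }  — shift
  I5: { [E → g .], [F → g .] }  — 2 reduces
  I6: { [E → a E . ;], [E → a E .] }  — shift, reduce
  I7: { [E → g .] }  — reduce
  I8: { [E → a E ; .] }  — reduce

Conflict in state I5:
  Reduce-reduce conflict: [E → g .] and [F → g .]
So the grammar is NOT LR(0).

Answer: No. Reduce-reduce conflict: [E → g .] and [F → g .]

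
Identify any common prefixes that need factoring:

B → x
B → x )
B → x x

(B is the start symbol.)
Left-factoring is needed when two productions for the same non-terminal
share a common prefix on the right-hand side.

Productions for B:
  B → x
  B → x )
  B → x x

Found common prefix 'x' in productions for B

Answer: Yes, B has productions with common prefix 'x'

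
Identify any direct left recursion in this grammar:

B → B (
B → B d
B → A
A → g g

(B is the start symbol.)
B → B (: LEFT RECURSIVE (starts with B)
B → B d: LEFT RECURSIVE (starts with B)
B → A: starts with A
A → g g: starts with g

The grammar has direct left recursion on: B.

Answer: Yes, B is left-recursive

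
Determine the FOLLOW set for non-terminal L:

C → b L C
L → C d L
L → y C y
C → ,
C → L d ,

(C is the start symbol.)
{ ',', 'b', 'd', 'y' }

In C → b L C: L is followed by C, add FIRST(C) \ {ε} = { ',', 'b', 'y' }
In L → C d L: L is at the end; this adds FOLLOW(L) to itself — nothing new
In C → L d ,: L is followed by d ',', add FIRST(d ',') \ {ε} = { 'd' }

Taking the union: FOLLOW(L) = { ',', 'b', 'd', 'y' }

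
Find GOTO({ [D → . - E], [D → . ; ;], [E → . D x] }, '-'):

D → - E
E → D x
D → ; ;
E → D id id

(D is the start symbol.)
{ [D → - . E], [D → . - E], [D → . ; ;], [E → . D id id], [E → . D x] }

GOTO(I, '-') = CLOSURE({ [A → αX.β] : [A → α.Xβ] ∈ I, X = '-' })

Items with dot before '-', with the dot advanced:
  [D → . - E] → [D → - . E]
Closure of the advanced items:
  [D → - . E] has the dot before E: add [E → . D x], [E → . D id id]
  [E → . D x] has the dot before D: add [D → . - E], [D → . ; ;]

GOTO = { [D → - . E], [D → . - E], [D → . ; ;], [E → . D id id], [E → . D x] }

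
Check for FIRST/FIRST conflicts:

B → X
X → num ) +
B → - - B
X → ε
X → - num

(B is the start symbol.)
Yes. B → X / B → '-' '-' B on { '-' }

FIRST sets of the non-terminals at (or reachable through a nullable prefix from) the front of some alternative:
  FIRST(X) = { '-', 'num', ε }

Productions for B:
  B → X: FIRST = { '-', 'num', ε }
  B → - - B: FIRST = { '-' }
Productions for X:
  X → num ) +: FIRST = { 'num' }
  X → ε: FIRST = { ε }
  X → - num: FIRST = { '-' }

Conflict for B: B → X and B → - - B
  Overlap: { '-' }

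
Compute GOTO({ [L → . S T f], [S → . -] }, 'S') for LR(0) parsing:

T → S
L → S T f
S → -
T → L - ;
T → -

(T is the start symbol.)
{ [L → . S T f], [L → S . T f], [S → . -], [T → . -], [T → . L - ;], [T → . S] }

GOTO(I, 'S') = CLOSURE({ [A → αX.β] : [A → α.Xβ] ∈ I, X = 'S' })

Items with dot before 'S', with the dot advanced:
  [L → . S T f] → [L → S . T f]
Closure of the advanced items:
  [L → S . T f] has the dot before T: add [T → . S], [T → . L - ;], [T → . -]
  [T → . S] has the dot before S: add [S → . -]
  [T → . L - ;] has the dot before L: add [L → . S T f]

GOTO = { [L → . S T f], [L → S . T f], [S → . -], [T → . -], [T → . L - ;], [T → . S] }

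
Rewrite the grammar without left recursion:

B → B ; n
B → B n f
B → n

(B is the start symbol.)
B is directly left-recursive. The standard transformation for
  A → A α₁ | ... | A α_m | β₁ | ... | β_n
is
  A  → β₁ A' | ... | β_n A'
  A' → α₁ A' | ... | α_m A' | ε

B → n becomes B → n B'
B → B ; n becomes B' → ; n B'
B → B n f becomes B' → n f B'
Add B' → ε

Resulting grammar:
B → n B'
B' → ; n B'
B' → n f B'
B' → ε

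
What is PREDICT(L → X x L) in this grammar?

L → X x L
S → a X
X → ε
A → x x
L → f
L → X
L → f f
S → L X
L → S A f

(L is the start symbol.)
{ 'x' }

PREDICT(L → X x L) = (FIRST(RHS) \ {ε}) ∪ (FOLLOW(L) if ε ∈ FIRST(RHS), i.e. RHS ⇒* ε)
FIRST(X) = { ε }
FIRST(X x L) = { 'x' }
ε ∉ FIRST(X x L), so FOLLOW(L) is not added.
PREDICT(L → X x L) = { 'x' }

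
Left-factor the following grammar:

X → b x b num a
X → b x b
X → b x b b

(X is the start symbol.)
X → b x b X'
X' → num a
X' → ε
X' → b

Left-factoring transforms A → αβ₁ | αβ₂ into A → αA' and A' → β₁ | β₂
(α is the longest common prefix among the alternatives). Repeat until
no nonterminal has two alternatives with a common prefix.

Round 1: X has alternatives sharing prefix 'b x b'. Introduce X': X → b x b X'
  Add: X' → num a
  Add: X' → ε
  Add: X' → b

No remaining common prefixes — done.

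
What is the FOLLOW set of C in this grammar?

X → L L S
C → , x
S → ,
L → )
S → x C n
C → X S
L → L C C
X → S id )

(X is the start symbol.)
In S → x C n: C is followed by n, add FIRST(n) \ {ε} = { 'n' }
In L → L C C: C is followed by C, add FIRST(C) \ {ε} = { ')', ',', 'x' }
In L → L C C: C is at the end, add FOLLOW(L)

The FOLLOW sets referred to above (computed the same way, to a fixed point):
  FOLLOW(L) = { ')', ',', 'x' }

Taking the union: FOLLOW(C) = { ')', ',', 'n', 'x' }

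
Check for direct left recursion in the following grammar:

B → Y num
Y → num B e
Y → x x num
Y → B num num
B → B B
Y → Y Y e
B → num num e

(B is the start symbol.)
B → Y num: starts with Y
Y → num B e: starts with num
Y → x x num: starts with x
Y → B num num: starts with B
B → B B: LEFT RECURSIVE (starts with B)
Y → Y Y e: LEFT RECURSIVE (starts with Y)
B → num num e: starts with num

The grammar has direct left recursion on: B, Y.

Answer: Yes, B, Y are left-recursive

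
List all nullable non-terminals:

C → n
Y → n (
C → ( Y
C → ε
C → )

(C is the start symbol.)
A non-terminal is nullable if it can derive ε (the empty string): either it has an ε-production, or it has a production whose right-hand side consists entirely of nullable non-terminals.

ε-productions: C → ε
So C is immediately nullable.
No further non-terminal can be added: every production for the remaining non-terminals contains a terminal or a non-nullable non-terminal.
Nullable = { 'C' }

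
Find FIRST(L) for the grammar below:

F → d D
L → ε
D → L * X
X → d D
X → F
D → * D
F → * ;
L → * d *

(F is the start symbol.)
{ '*', ε }

To compute FIRST(L), examine every production with L on the left-hand side, reading each right-hand side left to right until a non-nullable symbol is reached.

From L → ε:
  - ε-production, so ε ∈ FIRST(L)
From L → * d *:
  - '*' is a terminal: add '*' and stop

Collecting: FIRST(L) = { '*', ε }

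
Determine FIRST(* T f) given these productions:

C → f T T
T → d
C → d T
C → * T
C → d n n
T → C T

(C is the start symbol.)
{ '*' }

To compute FIRST(* T f), process the symbols left to right:
Symbol * is a terminal. Add '*' and stop.
FIRST(* T f) = { '*' }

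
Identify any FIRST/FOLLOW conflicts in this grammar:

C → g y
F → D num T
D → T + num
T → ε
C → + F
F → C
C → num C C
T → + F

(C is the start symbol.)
Nullable non-terminals: T.

T: nullable alternative(s) T → ε; FOLLOW(T) = { $, '+', 'g', 'num' }
  T → ε: FIRST \ {ε} = { } — this is the only nullable alternative, skip
  T → + F: FIRST \ {ε} = { '+' } — overlaps FOLLOW(T) on { '+' }: CONFLICT

C, D, F have no nullable alternative, so no FIRST/FOLLOW check is needed there.

So the grammar has 1 FIRST/FOLLOW conflict (marked CONFLICT above).

Answer: Yes. T → '+' F with FOLLOW(T) on { '+' }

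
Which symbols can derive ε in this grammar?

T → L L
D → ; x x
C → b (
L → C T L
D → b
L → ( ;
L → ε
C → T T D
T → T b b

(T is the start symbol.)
ε-productions: L → ε
So L is immediately nullable.
T → L L: every symbol on the right is nullable, so T is nullable too.
No further non-terminal can be added: every production for the remaining non-terminals contains a terminal or a non-nullable non-terminal.
Nullable = { 'L', 'T' }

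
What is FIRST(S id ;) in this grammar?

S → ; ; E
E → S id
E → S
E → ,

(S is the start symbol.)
FIRST sets of the non-terminals involved (from the grammar, by fixed-point iteration):
  FIRST(S) = { ';' }

To compute FIRST(S id ;), process the symbols left to right:
Symbol S is a non-terminal. Add FIRST(S) \ {ε} = { ';' }
S is not nullable (ε ∉ FIRST(S)), so stop here.
FIRST(S id ;) = { ';' }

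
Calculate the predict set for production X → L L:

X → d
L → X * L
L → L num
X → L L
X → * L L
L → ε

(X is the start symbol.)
PREDICT(X → L L) = (FIRST(RHS) \ {ε}) ∪ (FOLLOW(X) if ε ∈ FIRST(RHS), i.e. RHS ⇒* ε)
FIRST(L) = { '*', 'd', 'num', ε }
FIRST(L L) = { '*', 'd', 'num', ε }
ε ∈ FIRST(L L) (the right-hand side is nullable), so add FOLLOW(X) = { $, '*' }
PREDICT(X → L L) = { $, '*', 'd', 'num' }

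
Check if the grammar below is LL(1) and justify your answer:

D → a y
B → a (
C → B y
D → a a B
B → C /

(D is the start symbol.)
A grammar is LL(1) if for each non-terminal N with multiple productions, the predict sets of those productions are pairwise disjoint, where PREDICT(N → α) = (FIRST(α) \ {ε}) ∪ (FOLLOW(N) if α ⇒* ε).

Relevant sets:
  FIRST(C) = { 'a' }

For D:
  PREDICT(D → a y) = { 'a' }
  PREDICT(D → a a B) = { 'a' }
For B:
  PREDICT(B → a '(') = { 'a' }
  PREDICT(B → C '/') = { 'a' }
C has a single production, so nothing to check there.

Conflict found: Predict set conflict for D: { 'a' }
The grammar is NOT LL(1).

Answer: No. Predict set conflict for D: { 'a' }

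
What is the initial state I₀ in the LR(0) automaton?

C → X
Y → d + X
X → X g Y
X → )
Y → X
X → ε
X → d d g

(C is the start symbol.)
First, augment the grammar with C' → C
I₀ = CLOSURE({ [C' → . C] }):
  [C' → . C] has the dot before C: add [C → . X]
  [C → . X] has the dot before X: add [X → . X g Y], [X → . )], [X → .], [X → . d d g]
No further items can be added.

I₀ = { [C → . X], [C' → . C], [X → . )], [X → . X g Y], [X → . d d g], [X → .] }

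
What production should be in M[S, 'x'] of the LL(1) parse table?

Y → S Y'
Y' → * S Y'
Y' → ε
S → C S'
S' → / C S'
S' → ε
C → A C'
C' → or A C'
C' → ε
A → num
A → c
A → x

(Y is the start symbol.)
To find M[S, 'x'], we find productions for S where 'x' is in the predict set (PREDICT(N → α) = (FIRST(α) \ {ε}) ∪ (FOLLOW(N) if α ⇒* ε)).

Relevant sets:
  FIRST(C) = { 'c', 'num', 'x' }

S → C S': PREDICT = { 'c', 'num', 'x' }
  'x' is in predict set, so this production goes in M[S, 'x']

M[S, 'x'] = S → C S'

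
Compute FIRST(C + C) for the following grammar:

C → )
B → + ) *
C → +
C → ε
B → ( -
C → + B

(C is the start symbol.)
{ ')', '+' }

FIRST sets of the non-terminals involved (from the grammar, by fixed-point iteration):
  FIRST(C) = { ')', '+', ε }

To compute FIRST(C + C), process the symbols left to right:
Symbol C is a non-terminal. Add FIRST(C) \ {ε} = { ')', '+' }
C is nullable (ε ∈ FIRST(C)), continue to the next symbol.
Symbol + is a terminal. Add '+' and stop.
FIRST(C + C) = { ')', '+' }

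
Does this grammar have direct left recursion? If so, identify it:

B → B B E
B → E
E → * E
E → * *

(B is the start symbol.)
B → B B E: LEFT RECURSIVE (starts with B)
B → E: starts with E
E → * E: starts with '*'
E → * *: starts with '*'

The grammar has direct left recursion on: B.

Answer: Yes, B is left-recursive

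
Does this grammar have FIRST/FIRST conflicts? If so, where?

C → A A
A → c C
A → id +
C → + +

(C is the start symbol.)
A FIRST/FIRST conflict occurs when two productions N → α and N → β for the same non-terminal have FIRST(α) ∩ FIRST(β) ≠ ∅ (with ε ∈ FIRST of a nullable right-hand side, so two nullable alternatives also conflict).

FIRST sets of the non-terminals at (or reachable through a nullable prefix from) the front of some alternative:
  FIRST(A) = { 'c', 'id' }

Productions for C:
  C → A A: FIRST = { 'c', 'id' }
  C → + +: FIRST = { '+' }
Productions for A:
  A → c C: FIRST = { 'c' }
  A → id +: FIRST = { 'id' }

All alternatives of each non-terminal have pairwise disjoint FIRST sets.

Answer: No FIRST/FIRST conflicts.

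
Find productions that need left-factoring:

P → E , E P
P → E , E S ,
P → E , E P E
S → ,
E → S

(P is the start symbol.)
Yes, P has productions with common prefix 'E , E'

Left-factoring is needed when two productions for the same non-terminal
share a common prefix on the right-hand side.

Productions for P:
  P → E , E P
  P → E , E S ,
  P → E , E P E

Found common prefix 'E , E' in productions for P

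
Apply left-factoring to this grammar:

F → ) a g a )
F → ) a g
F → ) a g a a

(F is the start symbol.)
F → ) a g F'
F' → a F''
F'' → )
F'' → a
F' → ε

Left-factoring transforms A → αβ₁ | αβ₂ into A → αA' and A' → β₁ | β₂
(α is the longest common prefix among the alternatives). Repeat until
no nonterminal has two alternatives with a common prefix.

Round 1: F has alternatives sharing prefix ') a g'. Introduce F': F → ) a g F'
  Add: F' → a )
  Add: F' → ε
  Add: F' → a a

Round 2: F' has alternatives sharing prefix 'a'. Introduce F'': F' → a F''
  Add: F'' → )
  Add: F'' → a

No remaining common prefixes — done.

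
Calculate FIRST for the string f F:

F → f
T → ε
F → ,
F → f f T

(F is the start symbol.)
{ 'f' }

To compute FIRST(f F), process the symbols left to right:
Symbol f is a terminal. Add 'f' and stop.
FIRST(f F) = { 'f' }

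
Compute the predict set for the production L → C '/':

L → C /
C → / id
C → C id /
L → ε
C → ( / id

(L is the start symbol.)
PREDICT(L → C '/') = (FIRST(RHS) \ {ε}) ∪ (FOLLOW(L) if ε ∈ FIRST(RHS), i.e. RHS ⇒* ε)
FIRST(C) = { '(', '/' }
FIRST(C '/') = { '(', '/' }
ε ∉ FIRST(C '/'), so FOLLOW(L) is not added.
PREDICT(L → C '/') = { '(', '/' }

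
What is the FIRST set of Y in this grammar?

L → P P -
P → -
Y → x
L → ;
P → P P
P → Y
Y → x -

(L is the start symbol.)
To compute FIRST(Y), examine every production with Y on the left-hand side, reading each right-hand side left to right until a non-nullable symbol is reached.

From Y → x:
  - x is a terminal: add 'x' and stop
From Y → x -:
  - x is a terminal: add 'x' and stop

Collecting: FIRST(Y) = { 'x' }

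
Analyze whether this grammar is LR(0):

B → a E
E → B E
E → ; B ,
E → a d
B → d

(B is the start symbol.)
Augment with B' → B and build the canonical LR(0) collection (I0 = CLOSURE({[B' → . B]}), then GOTO on every symbol after a dot until no new states appear). It has 12 states:
  I0: { [B → . a E], [B → . d], [B' → . B] }  — shift
  I1: { [B' → B .] }  — accept
  I2: { [B → . a E], [B → . d], [B → a . E], [E → . ; B ,], [E → . B E], [E → . a d] }  — shift
  I3: { [B → d .] }  — reduce
  I4: { [B → . a E], [B → . d], [E → ; . B ,] }  — shift
  I5: { [B → . a E], [B → . d], [E → . ; B ,], [E → . B E], [E → . a d], [E → B . E] }  — shift
  I6: { [B → a E .] }  — reduce
  I7: { [B → . a E], [B → . d], [B → a . E], [E → . ; B ,], [E → . B E], [E → . a d], [E → a . d] }  — shift
  I8: { [B → d .], [E → a d .] }  — 2 reduces
  I9: { [E → B E .] }  — reduce
  I10: { [E → ; B . ,] }  — shift
  I11: { [E → ; B , .] }  — reduce

Conflict in state I8:
  Reduce-reduce conflict: [B → d .] and [E → a d .]
So the grammar is NOT LR(0).

Answer: No. Reduce-reduce conflict: [B → d .] and [E → a d .]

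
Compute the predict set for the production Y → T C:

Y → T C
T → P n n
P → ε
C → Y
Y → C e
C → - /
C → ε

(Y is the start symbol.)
PREDICT(Y → T C) = (FIRST(RHS) \ {ε}) ∪ (FOLLOW(Y) if ε ∈ FIRST(RHS), i.e. RHS ⇒* ε)
FIRST(T) = { 'n' }
FIRST(T C) = { 'n' }
ε ∉ FIRST(T C), so FOLLOW(Y) is not added.
PREDICT(Y → T C) = { 'n' }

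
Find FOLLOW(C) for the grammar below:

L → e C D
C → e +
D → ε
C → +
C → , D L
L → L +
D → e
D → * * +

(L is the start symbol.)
{ $, '*', '+', 'e' }

In L → e C D: C is followed by D, add FIRST(D) \ {ε} = { '*', 'e' }
  D is nullable, so also add FOLLOW(L)

The FOLLOW sets referred to above (computed the same way, to a fixed point):
  FOLLOW(L) = { $, '*', '+', 'e' }

Taking the union: FOLLOW(C) = { $, '*', '+', 'e' }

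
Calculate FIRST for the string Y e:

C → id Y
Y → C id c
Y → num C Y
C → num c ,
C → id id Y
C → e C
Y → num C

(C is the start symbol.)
{ 'e', 'id', 'num' }

FIRST sets of the non-terminals involved (from the grammar, by fixed-point iteration):
  FIRST(Y) = { 'e', 'id', 'num' }

To compute FIRST(Y e), process the symbols left to right:
Symbol Y is a non-terminal. Add FIRST(Y) \ {ε} = { 'e', 'id', 'num' }
Y is not nullable (ε ∉ FIRST(Y)), so stop here.
FIRST(Y e) = { 'e', 'id', 'num' }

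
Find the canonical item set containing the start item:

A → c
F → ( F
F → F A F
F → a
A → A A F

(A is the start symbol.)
First, augment the grammar with A' → A
I₀ = CLOSURE({ [A' → . A] }):
  [A' → . A] has the dot before A: add [A → . c], [A → . A A F]
No further items can be added.

I₀ = { [A → . A A F], [A → . c], [A' → . A] }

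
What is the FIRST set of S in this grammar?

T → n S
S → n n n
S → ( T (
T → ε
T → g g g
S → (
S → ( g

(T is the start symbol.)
From S → n n n:
  - n is a terminal: add 'n' and stop
From S → ( T (:
  - '(' is a terminal: add '(' and stop
From S → (:
  - '(' is a terminal: add '(' and stop
From S → ( g:
  - '(' is a terminal: add '(' and stop

Collecting: FIRST(S) = { '(', 'n' }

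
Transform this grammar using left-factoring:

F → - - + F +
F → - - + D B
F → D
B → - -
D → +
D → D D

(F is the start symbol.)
F → - - + F'
F' → F +
F' → D B
F → D
B → - -
D → +
D → D D

Left-factoring transforms A → αβ₁ | αβ₂ into A → αA' and A' → β₁ | β₂
(α is the longest common prefix among the alternatives). Repeat until
no nonterminal has two alternatives with a common prefix.

Round 1: F has alternatives sharing prefix '- - +'. Introduce F': F → - - + F'
  Add: F' → F +
  Add: F' → D B

No remaining common prefixes — done.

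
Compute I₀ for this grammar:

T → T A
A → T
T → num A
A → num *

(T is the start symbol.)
First, augment the grammar with T' → T
I₀ = CLOSURE({ [T' → . T] }):
  [T' → . T] has the dot before T: add [T → . T A], [T → . num A]
No further items can be added.

I₀ = { [T → . T A], [T → . num A], [T' → . T] }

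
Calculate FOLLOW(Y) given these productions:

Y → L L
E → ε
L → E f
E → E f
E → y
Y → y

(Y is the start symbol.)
To compute FOLLOW(Y), find every occurrence of Y on a right-hand side N → α Y β: add FIRST(β) \ {ε}, and if β is empty or nullable also add FOLLOW(N). Iterate to a fixed point.

Y is the start symbol, so $ ∈ FOLLOW(Y).
Y does not occur on any right-hand side.

Taking the union: FOLLOW(Y) = { $ }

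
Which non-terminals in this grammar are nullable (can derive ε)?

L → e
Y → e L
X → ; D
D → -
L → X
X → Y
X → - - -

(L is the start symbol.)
None

A non-terminal is nullable if it can derive ε (the empty string): either it has an ε-production, or it has a production whose right-hand side consists entirely of nullable non-terminals.

There are no ε-productions, so no non-terminal can derive ε.
No non-terminals are nullable.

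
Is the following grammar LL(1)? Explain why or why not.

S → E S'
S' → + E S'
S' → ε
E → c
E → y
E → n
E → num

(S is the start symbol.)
Yes, the grammar is LL(1).

A grammar is LL(1) if for each non-terminal N with multiple productions, the predict sets of those productions are pairwise disjoint, where PREDICT(N → α) = (FIRST(α) \ {ε}) ∪ (FOLLOW(N) if α ⇒* ε).

Relevant sets:
  FOLLOW(S') = { $ }

For S':
  PREDICT(S' → '+' E S') = { '+' }
  PREDICT(S' → ε) = { $ }
For E:
  PREDICT(E → c) = { 'c' }
  PREDICT(E → y) = { 'y' }
  PREDICT(E → n) = { 'n' }
  PREDICT(E → num) = { 'num' }
S has a single production, so nothing to check there.

All predict sets are disjoint. The grammar IS LL(1).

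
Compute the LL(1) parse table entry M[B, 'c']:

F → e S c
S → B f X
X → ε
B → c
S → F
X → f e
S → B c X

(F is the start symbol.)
To find M[B, 'c'], we find productions for B where 'c' is in the predict set (PREDICT(N → α) = (FIRST(α) \ {ε}) ∪ (FOLLOW(N) if α ⇒* ε)).

B → c: PREDICT = { 'c' }
  'c' is in predict set, so this production goes in M[B, 'c']

M[B, 'c'] = B → c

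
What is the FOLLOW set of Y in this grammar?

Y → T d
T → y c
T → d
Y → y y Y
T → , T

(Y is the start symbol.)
{ $ }

To compute FOLLOW(Y), find every occurrence of Y on a right-hand side N → α Y β: add FIRST(β) \ {ε}, and if β is empty or nullable also add FOLLOW(N). Iterate to a fixed point.

Y is the start symbol, so $ ∈ FOLLOW(Y).
In Y → y y Y: Y is at the end; this adds FOLLOW(Y) to itself — nothing new

Taking the union: FOLLOW(Y) = { $ }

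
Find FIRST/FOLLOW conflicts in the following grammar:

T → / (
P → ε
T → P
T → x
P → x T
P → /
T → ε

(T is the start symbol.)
No FIRST/FOLLOW conflicts.

Nullable non-terminals: P, T.
FIRST sets used below: FIRST(P) = { '/', 'x', ε }

P: nullable alternative(s) P → ε; FOLLOW(P) = { $ }
  P → ε: FIRST \ {ε} = { } — this is the only nullable alternative, skip
  P → x T: FIRST \ {ε} = { 'x' } — disjoint from FOLLOW(P)
  P → /: FIRST \ {ε} = { '/' } — disjoint from FOLLOW(P)

T: nullable alternative(s) T → P, T → ε; FOLLOW(T) = { $ }
  T → / (: FIRST \ {ε} = { '/' } — disjoint from FOLLOW(T)
  T → P: FIRST \ {ε} = { '/', 'x' } — disjoint from FOLLOW(T)
  T → x: FIRST \ {ε} = { 'x' } — disjoint from FOLLOW(T)
  T → ε: FIRST \ {ε} = { } — disjoint from FOLLOW(T)

No FIRST/FOLLOW conflicts found.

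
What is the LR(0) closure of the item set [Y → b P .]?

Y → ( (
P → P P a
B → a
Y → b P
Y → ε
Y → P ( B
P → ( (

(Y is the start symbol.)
Start with: [Y → b P .]
The dot is at the end, so nothing is added.

CLOSURE = { [Y → b P .] }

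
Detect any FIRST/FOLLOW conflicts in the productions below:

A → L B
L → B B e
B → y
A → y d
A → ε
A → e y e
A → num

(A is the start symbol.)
A FIRST/FOLLOW conflict occurs when a non-terminal N has a nullable alternative N → β (β ⇒* ε) and another alternative N → α with FIRST(α) ∩ FOLLOW(N) ≠ ∅: on such a lookahead the parser cannot decide between expanding α and letting N vanish via β.

Nullable non-terminals: A.
FIRST sets used below: FIRST(L) = { 'y' }

A: nullable alternative(s) A → ε; FOLLOW(A) = { $ }
  A → L B: FIRST \ {ε} = { 'y' } — disjoint from FOLLOW(A)
  A → y d: FIRST \ {ε} = { 'y' } — disjoint from FOLLOW(A)
  A → ε: FIRST \ {ε} = { } — this is the only nullable alternative, skip
  A → e y e: FIRST \ {ε} = { 'e' } — disjoint from FOLLOW(A)
  A → num: FIRST \ {ε} = { 'num' } — disjoint from FOLLOW(A)

B, L have no nullable alternative, so no FIRST/FOLLOW check is needed there.

No FIRST/FOLLOW conflicts found.

Answer: No FIRST/FOLLOW conflicts.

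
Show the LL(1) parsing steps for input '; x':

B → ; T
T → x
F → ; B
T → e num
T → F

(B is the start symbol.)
LL(1) parsing maintains a stack (initially the start symbol over $) and the input. At each step: if the stack top is a terminal, match it against the current input token; if it is a non-terminal N, replace it with the RHS of M[N, lookahead] (the unique production whose predict set contains the lookahead).

Stack is shown with the top on the left.

Stack  Input  Action
--------------------
B $    ; x $  output B → ; T
; T $  ; x $  match ';'
T $    x $    output T → x
x $    x $    match 'x'
$      $      accept

The string is accepted.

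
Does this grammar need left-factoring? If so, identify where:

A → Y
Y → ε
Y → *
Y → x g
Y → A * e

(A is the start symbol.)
No, left-factoring is not needed

Left-factoring is needed when two productions for the same non-terminal
share a common prefix on the right-hand side.

Productions for Y:
  Y → ε
  Y → *
  Y → x g
  Y → A * e

No common prefixes found.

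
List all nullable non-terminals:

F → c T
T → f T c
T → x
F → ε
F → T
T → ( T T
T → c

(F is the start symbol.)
A non-terminal is nullable if it can derive ε (the empty string): either it has an ε-production, or it has a production whose right-hand side consists entirely of nullable non-terminals.

ε-productions: F → ε
So F is immediately nullable.
No further non-terminal can be added: every production for the remaining non-terminals contains a terminal or a non-nullable non-terminal.
Nullable = { 'F' }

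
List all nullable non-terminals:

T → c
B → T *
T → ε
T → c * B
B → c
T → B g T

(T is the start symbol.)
{ 'T' }

A non-terminal is nullable if it can derive ε (the empty string): either it has an ε-production, or it has a production whose right-hand side consists entirely of nullable non-terminals.

ε-productions: T → ε
So T is immediately nullable.
No further non-terminal can be added: every production for the remaining non-terminals contains a terminal or a non-nullable non-terminal.
Nullable = { 'T' }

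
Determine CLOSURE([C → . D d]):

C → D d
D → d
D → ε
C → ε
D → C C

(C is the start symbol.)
{ [C → . D d], [C → .], [D → . C C], [D → . d], [D → .] }

To compute CLOSURE, for each item [A → α.Bβ] where B is a non-terminal, add [B → .γ] for all productions B → γ; repeat for the newly added items until nothing changes.

Start with: [C → . D d]
  [C → . D d] has the dot before D: add [D → . d], [D → .], [D → . C C]
  [D → . C C] has the dot before C: add [C → .]
No further items can be added.

CLOSURE = { [C → . D d], [C → .], [D → . C C], [D → . d], [D → .] }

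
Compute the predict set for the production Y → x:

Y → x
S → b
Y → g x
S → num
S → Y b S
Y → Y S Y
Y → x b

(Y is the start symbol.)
PREDICT(Y → x) = (FIRST(RHS) \ {ε}) ∪ (FOLLOW(Y) if ε ∈ FIRST(RHS), i.e. RHS ⇒* ε)
FIRST(x) = { 'x' }
ε ∉ FIRST(x), so FOLLOW(Y) is not added.
PREDICT(Y → x) = { 'x' }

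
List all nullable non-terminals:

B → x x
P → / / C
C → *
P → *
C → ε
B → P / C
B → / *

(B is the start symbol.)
{ 'C' }

A non-terminal is nullable if it can derive ε (the empty string): either it has an ε-production, or it has a production whose right-hand side consists entirely of nullable non-terminals.

ε-productions: C → ε
So C is immediately nullable.
No further non-terminal can be added: every production for the remaining non-terminals contains a terminal or a non-nullable non-terminal.
Nullable = { 'C' }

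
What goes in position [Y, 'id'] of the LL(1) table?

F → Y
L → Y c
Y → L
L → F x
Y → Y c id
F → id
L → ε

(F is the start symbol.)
To find M[Y, 'id'], we find productions for Y where 'id' is in the predict set (PREDICT(N → α) = (FIRST(α) \ {ε}) ∪ (FOLLOW(N) if α ⇒* ε)).

Relevant sets:
  FIRST(L) = { 'c', 'id', 'x', ε }
  FIRST(Y) = { 'c', 'id', 'x', ε }
  FOLLOW(Y) = { $, 'c', 'x' }

Y → L: PREDICT = { $, 'c', 'id', 'x' }
  'id' is in predict set, so this production goes in M[Y, 'id']
Y → Y c id: PREDICT = { 'c', 'id', 'x' }
  'id' is in predict set, so this production goes in M[Y, 'id']

M[Y, 'id'] = Y → L, Y → Y c id  (a multiply-defined cell — the grammar is not LL(1))

Answer: Y → L, Y → Y c id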